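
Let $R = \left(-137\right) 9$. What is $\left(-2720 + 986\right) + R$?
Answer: $-2967$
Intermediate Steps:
$R = -1233$
$\left(-2720 + 986\right) + R = \left(-2720 + 986\right) - 1233 = -1734 - 1233 = -2967$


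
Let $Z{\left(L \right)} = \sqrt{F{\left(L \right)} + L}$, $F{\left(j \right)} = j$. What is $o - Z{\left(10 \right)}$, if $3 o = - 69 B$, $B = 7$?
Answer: $-161 - 2 \sqrt{5} \approx -165.47$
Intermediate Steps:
$o = -161$ ($o = \frac{\left(-69\right) 7}{3} = \frac{1}{3} \left(-483\right) = -161$)
$Z{\left(L \right)} = \sqrt{2} \sqrt{L}$ ($Z{\left(L \right)} = \sqrt{L + L} = \sqrt{2 L} = \sqrt{2} \sqrt{L}$)
$o - Z{\left(10 \right)} = -161 - \sqrt{2} \sqrt{10} = -161 - 2 \sqrt{5}$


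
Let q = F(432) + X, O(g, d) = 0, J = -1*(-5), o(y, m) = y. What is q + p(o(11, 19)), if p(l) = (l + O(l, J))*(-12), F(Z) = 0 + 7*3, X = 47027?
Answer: 46916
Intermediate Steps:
J = 5
F(Z) = 21 (F(Z) = 0 + 21 = 21)
q = 47048 (q = 21 + 47027 = 47048)
p(l) = -12*l (p(l) = (l + 0)*(-12) = l*(-12) = -12*l)
q + p(o(11, 19)) = 47048 - 12*11 = 47048 - 132 = 46916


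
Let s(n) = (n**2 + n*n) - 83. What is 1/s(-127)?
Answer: 1/32175 ≈ 3.1080e-5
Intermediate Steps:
s(n) = -83 + 2*n**2 (s(n) = (n**2 + n**2) - 83 = 2*n**2 - 83 = -83 + 2*n**2)
1/s(-127) = 1/(-83 + 2*(-127)**2) = 1/(-83 + 2*16129) = 1/(-83 + 32258) = 1/32175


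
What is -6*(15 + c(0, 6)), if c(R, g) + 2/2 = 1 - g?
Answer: -54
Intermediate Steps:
c(R, g) = -g (c(R, g) = -1 + (1 - g) = -g)
-6*(15 + c(0, 6)) = -6*(15 - 1*6) = -6*(15 - 6) = -6*9 = -54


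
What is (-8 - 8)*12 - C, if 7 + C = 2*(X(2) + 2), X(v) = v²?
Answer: -197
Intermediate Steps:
C = 5 (C = -7 + 2*(2² + 2) = -7 + 2*(4 + 2) = -7 + 2*6 = -7 + 12 = 5)
(-8 - 8)*12 - C = (-8 - 8)*12 - 1*5 = -16*12 - 5 = -192 - 5 = -197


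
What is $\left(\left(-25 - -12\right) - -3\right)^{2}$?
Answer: $100$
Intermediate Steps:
$\left(\left(-25 - -12\right) - -3\right)^{2} = \left(\left(-25 + 12\right) + 3\right)^{2} = \left(-13 + 3\right)^{2} = \left(-10\right)^{2} = 100$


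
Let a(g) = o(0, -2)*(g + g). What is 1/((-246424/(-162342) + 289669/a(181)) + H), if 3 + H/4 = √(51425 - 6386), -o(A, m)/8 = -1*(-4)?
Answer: 31376227366389312576/636015870619091273125823 + 3536542501869993984*√45039/636015870619091273125823 ≈ 0.0012294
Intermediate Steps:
o(A, m) = -32 (o(A, m) = -(-8)*(-4) = -8*4 = -32)
H = -12 + 4*√45039 (H = -12 + 4*√(51425 - 6386) = -12 + 4*√45039 ≈ 836.90)
a(g) = -64*g (a(g) = -32*(g + g) = -64*g)
1/((-246424/(-162342) + 289669/a(181)) + H) = 1/((-246424/(-162342) + 289669/((-64*181))) + (-12 + 4*√45039)) = 1/((-246424*(-1/162342) + 289669/(-11584)) + (-12 + 4*√45039)) = 1/((123212/81171 + 289669*(-1/11584)) + (-12 + 4*√45039)) = 1/((123212/81171 - 289669/11584) + (-12 + 4*√45039)) = 1/(-22085434591/940284864 + (-12 + 4*√45039)) = 1/(-33368852959/940284864 + 4*√45039)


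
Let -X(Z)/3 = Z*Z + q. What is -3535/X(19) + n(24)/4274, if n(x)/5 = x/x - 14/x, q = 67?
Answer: 15111265/5487816 ≈ 2.7536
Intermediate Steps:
X(Z) = -201 - 3*Z² (X(Z) = -3*(Z*Z + 67) = -3*(Z² + 67) = -3*(67 + Z²) = -201 - 3*Z²)
n(x) = 5 - 70/x (n(x) = 5*(x/x - 14/x) = 5*(1 - 14/x) = 5 - 70/x)
-3535/X(19) + n(24)/4274 = -3535/(-201 - 3*19²) + (5 - 70/24)/4274 = -3535/(-201 - 3*361) + (5 - 70*1/24)*(1/4274) = -3535/(-201 - 1083) + (5 - 35/12)*(1/4274) = -3535/(-1284) + (25/12)*(1/4274) = -3535*(-1/1284) + 25/51288 = 3535/1284 + 25/51288 = 15111265/5487816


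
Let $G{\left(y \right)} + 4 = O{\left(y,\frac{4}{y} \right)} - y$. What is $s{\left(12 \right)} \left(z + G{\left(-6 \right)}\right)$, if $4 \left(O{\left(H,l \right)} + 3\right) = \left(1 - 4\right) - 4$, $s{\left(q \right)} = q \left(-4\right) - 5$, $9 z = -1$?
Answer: $\frac{5459}{36} \approx 151.64$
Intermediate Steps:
$z = - \frac{1}{9}$ ($z = \frac{1}{9} \left(-1\right) = - \frac{1}{9} \approx -0.11111$)
$s{\left(q \right)} = -5 - 4 q$ ($s{\left(q \right)} = - 4 q - 5 = -5 - 4 q$)
$O{\left(H,l \right)} = - \frac{19}{4}$ ($O{\left(H,l \right)} = -3 + \frac{\left(1 - 4\right) - 4}{4} = -3 + \frac{-3 - 4}{4} = -3 + \frac{1}{4} \left(-7\right) = -3 - \frac{7}{4} = - \frac{19}{4}$)
$G{\left(y \right)} = - \frac{35}{4} - y$ ($G{\left(y \right)} = -4 - \left(\frac{19}{4} + y\right) = - \frac{35}{4} - y$)
$s{\left(12 \right)} \left(z + G{\left(-6 \right)}\right) = \left(-5 - 48\right) \left(- \frac{1}{9} - \frac{11}{4}\right) = \left(-5 - 48\right) \left(- \frac{1}{9} + \left(- \frac{35}{4} + 6\right)\right) = - 53 \left(- \frac{1}{9} - \frac{11}{4}\right) = \left(-53\right) \left(- \frac{103}{36}\right) = \frac{5459}{36}$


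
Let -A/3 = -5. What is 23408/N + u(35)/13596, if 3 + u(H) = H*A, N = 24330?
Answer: 27579619/27565890 ≈ 1.0005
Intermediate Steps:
A = 15 (A = -3*(-5) = 15)
u(H) = -3 + 15*H (u(H) = -3 + H*15 = -3 + 15*H)
23408/N + u(35)/13596 = 23408/24330 + (-3 + 15*35)/13596 = 23408*(1/24330) + (-3 + 525)*(1/13596) = 11704/12165 + 522*(1/13596) = 11704/12165 + 87/2266 = 27579619/27565890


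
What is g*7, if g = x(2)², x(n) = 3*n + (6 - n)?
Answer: 700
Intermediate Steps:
x(n) = 6 + 2*n
g = 100 (g = (6 + 2*2)² = (6 + 4)² = 10² = 100)
g*7 = 100*7 = 700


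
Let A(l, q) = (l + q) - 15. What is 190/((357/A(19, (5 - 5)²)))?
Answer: 760/357 ≈ 2.1289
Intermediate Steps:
A(l, q) = -15 + l + q
190/((357/A(19, (5 - 5)²))) = 190/((357/(-15 + 19 + (5 - 5)²))) = 190/((357/(-15 + 19 + 0²))) = 190/((357/(-15 + 19 + 0))) = 190/((357/4)) = 190/((357*(¼))) = 190/(357/4) = 190*(4/357) = 760/357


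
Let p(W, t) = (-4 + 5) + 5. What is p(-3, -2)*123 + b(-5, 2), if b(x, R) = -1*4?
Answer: 734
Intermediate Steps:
b(x, R) = -4
p(W, t) = 6 (p(W, t) = 1 + 5 = 6)
p(-3, -2)*123 + b(-5, 2) = 6*123 - 4 = 738 - 4 = 734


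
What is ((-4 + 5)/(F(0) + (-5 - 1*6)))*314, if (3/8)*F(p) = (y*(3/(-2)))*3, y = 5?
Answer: -314/71 ≈ -4.4225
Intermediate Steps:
F(p) = -60 (F(p) = 8*((5*(3/(-2)))*3)/3 = 8*((5*(3*(-½)))*3)/3 = 8*((5*(-3/2))*3)/3 = 8*(-15/2*3)/3 = (8/3)*(-45/2) = -60)
((-4 + 5)/(F(0) + (-5 - 1*6)))*314 = ((-4 + 5)/(-60 + (-5 - 1*6)))*314 = (1/(-60 + (-5 - 6)))*314 = (1/(-60 - 11))*314 = (1/(-71))*314 = (1*(-1/71))*314 = -1/71*314 = -314/71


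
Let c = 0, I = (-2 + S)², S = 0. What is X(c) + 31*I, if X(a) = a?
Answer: 124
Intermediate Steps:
I = 4 (I = (-2 + 0)² = (-2)² = 4)
X(c) + 31*I = 0 + 31*4 = 0 + 124 = 124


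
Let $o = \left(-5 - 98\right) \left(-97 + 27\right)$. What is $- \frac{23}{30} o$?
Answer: $- \frac{16583}{3} \approx -5527.7$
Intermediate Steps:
$o = 7210$ ($o = \left(-103\right) \left(-70\right) = 7210$)
$- \frac{23}{30} o = - \frac{23}{30} \cdot 7210 = \left(-23\right) \frac{1}{30} \cdot 7210 = \left(- \frac{23}{30}\right) 7210 = - \frac{16583}{3}$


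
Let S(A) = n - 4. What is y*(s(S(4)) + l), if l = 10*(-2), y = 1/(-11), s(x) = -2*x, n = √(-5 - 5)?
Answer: 12/11 + 2*I*√10/11 ≈ 1.0909 + 0.57496*I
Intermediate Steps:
n = I*√10 (n = √(-10) = I*√10 ≈ 3.1623*I)
S(A) = -4 + I*√10 (S(A) = I*√10 - 4 = -4 + I*√10)
y = -1/11 ≈ -0.090909
l = -20
y*(s(S(4)) + l) = -(-2*(-4 + I*√10) - 20)/11 = -((8 - 2*I*√10) - 20)/11 = -(-12 - 2*I*√10)/11 = 12/11 + 2*I*√10/11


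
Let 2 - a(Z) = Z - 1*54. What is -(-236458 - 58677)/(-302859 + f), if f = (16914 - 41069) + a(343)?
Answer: -295135/327301 ≈ -0.90172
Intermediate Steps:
a(Z) = 56 - Z (a(Z) = 2 - (Z - 1*54) = 2 - (Z - 54) = 2 - (-54 + Z) = 2 + (54 - Z) = 56 - Z)
f = -24442 (f = (16914 - 41069) + (56 - 1*343) = -24155 + (56 - 343) = -24155 - 287 = -24442)
-(-236458 - 58677)/(-302859 + f) = -(-236458 - 58677)/(-302859 - 24442) = -(-295135)/(-327301) = -(-295135)*(-1)/327301 = -1*295135/327301 = -295135/327301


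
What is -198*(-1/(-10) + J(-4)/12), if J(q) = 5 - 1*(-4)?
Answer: -1683/10 ≈ -168.30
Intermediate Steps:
J(q) = 9 (J(q) = 5 + 4 = 9)
-198*(-1/(-10) + J(-4)/12) = -198*(-1/(-10) + 9/12) = -198*(-1*(-1/10) + 9*(1/12)) = -198*(1/10 + 3/4) = -198*17/20 = -1683/10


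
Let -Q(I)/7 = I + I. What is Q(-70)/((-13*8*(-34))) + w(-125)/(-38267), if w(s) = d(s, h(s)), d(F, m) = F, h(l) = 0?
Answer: 557995/1989884 ≈ 0.28042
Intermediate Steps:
Q(I) = -14*I (Q(I) = -7*(I + I) = -14*I)
w(s) = s
Q(-70)/((-13*8*(-34))) + w(-125)/(-38267) = (-14*(-70))/((-13*8*(-34))) - 125/(-38267) = 980/((-104*(-34))) - 125*(-1/38267) = 980/3536 + 125/38267 = 980*(1/3536) + 125/38267 = 245/884 + 125/38267 = 557995/1989884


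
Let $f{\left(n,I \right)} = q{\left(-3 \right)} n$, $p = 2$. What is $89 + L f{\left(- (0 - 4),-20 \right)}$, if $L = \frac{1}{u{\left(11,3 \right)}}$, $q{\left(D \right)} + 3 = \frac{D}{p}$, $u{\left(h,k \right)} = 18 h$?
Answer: $\frac{978}{11} \approx 88.909$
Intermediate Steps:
$q{\left(D \right)} = -3 + \frac{D}{2}$
$L = \frac{1}{198}$ ($L = \frac{1}{18 \cdot 11} = \frac{1}{198} \approx 0.0050505$)
$f{\left(n,I \right)} = - \frac{9 n}{2}$ ($f{\left(n,I \right)} = \left(-3 + \frac{1}{2} \left(-3\right)\right) n = \left(-3 - \frac{3}{2}\right) n = - \frac{9 n}{2}$)
$89 + L f{\left(- (0 - 4),-20 \right)} = 89 + \frac{\left(- \frac{9}{2}\right) \left(- (0 - 4)\right)}{198} = 89 + \frac{\left(- \frac{9}{2}\right) \left(\left(-1\right) \left(-4\right)\right)}{198} = 89 + \frac{\left(- \frac{9}{2}\right) 4}{198} = 89 + \frac{1}{198} \left(-18\right) = 89 - \frac{1}{11} = \frac{978}{11}$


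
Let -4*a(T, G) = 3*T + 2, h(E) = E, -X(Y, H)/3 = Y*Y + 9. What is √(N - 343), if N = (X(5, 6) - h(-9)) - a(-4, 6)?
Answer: I*√1754/2 ≈ 20.94*I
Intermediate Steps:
X(Y, H) = -27 - 3*Y² (X(Y, H) = -3*(Y*Y + 9) = -3*(Y² + 9) = -3*(9 + Y²) = -27 - 3*Y²)
a(T, G) = -½ - 3*T/4 (a(T, G) = -(3*T + 2)/4 = -(2 + 3*T)/4 = -½ - 3*T/4)
N = -191/2 (N = ((-27 - 3*5²) - 1*(-9)) - (-½ - ¾*(-4)) = ((-27 - 3*25) + 9) - (-½ + 3) = ((-27 - 75) + 9) - 1*5/2 = (-102 + 9) - 5/2 = -93 - 5/2 = -191/2 ≈ -95.500)
√(N - 343) = √(-191/2 - 343) = √(-877/2) = I*√1754/2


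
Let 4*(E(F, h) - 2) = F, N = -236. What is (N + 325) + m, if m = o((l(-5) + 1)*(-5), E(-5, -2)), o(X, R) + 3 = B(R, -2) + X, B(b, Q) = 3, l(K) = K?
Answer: 109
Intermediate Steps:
E(F, h) = 2 + F/4
o(X, R) = X (o(X, R) = -3 + (3 + X) = X)
m = 20 (m = (-5 + 1)*(-5) = -4*(-5) = 20)
(N + 325) + m = (-236 + 325) + 20 = 89 + 20 = 109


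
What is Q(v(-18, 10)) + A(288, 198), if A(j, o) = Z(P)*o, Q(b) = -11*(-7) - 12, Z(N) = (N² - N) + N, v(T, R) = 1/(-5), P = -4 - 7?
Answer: 24023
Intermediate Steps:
P = -11
v(T, R) = -⅕
Z(N) = N²
Q(b) = 65 (Q(b) = 77 - 12 = 65)
A(j, o) = 121*o (A(j, o) = (-11)²*o = 121*o)
Q(v(-18, 10)) + A(288, 198) = 65 + 121*198 = 65 + 23958 = 24023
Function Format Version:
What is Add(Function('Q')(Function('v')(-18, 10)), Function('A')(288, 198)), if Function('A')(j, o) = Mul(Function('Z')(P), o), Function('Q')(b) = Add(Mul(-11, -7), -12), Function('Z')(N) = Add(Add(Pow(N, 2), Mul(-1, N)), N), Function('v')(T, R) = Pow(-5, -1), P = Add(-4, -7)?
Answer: 24023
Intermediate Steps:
P = -11
Function('v')(T, R) = Rational(-1, 5)
Function('Z')(N) = Pow(N, 2)
Function('Q')(b) = 65 (Function('Q')(b) = Add(77, -12) = 65)
Function('A')(j, o) = Mul(121, o) (Function('A')(j, o) = Mul(Pow(-11, 2), o) = Mul(121, o))
Add(Function('Q')(Function('v')(-18, 10)), Function('A')(288, 198)) = Add(65, Mul(121, 198)) = Add(65, 23958) = 24023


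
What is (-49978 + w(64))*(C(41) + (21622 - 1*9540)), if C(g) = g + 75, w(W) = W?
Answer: -608850972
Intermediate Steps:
C(g) = 75 + g
(-49978 + w(64))*(C(41) + (21622 - 1*9540)) = (-49978 + 64)*((75 + 41) + (21622 - 1*9540)) = -49914*(116 + (21622 - 9540)) = -49914*(116 + 12082) = -49914*12198 = -608850972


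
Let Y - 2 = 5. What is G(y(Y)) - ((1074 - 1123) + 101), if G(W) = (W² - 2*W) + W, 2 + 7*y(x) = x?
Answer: -2558/49 ≈ -52.204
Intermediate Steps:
Y = 7 (Y = 2 + 5 = 7)
y(x) = -2/7 + x/7
G(W) = W² - W
G(y(Y)) - ((1074 - 1123) + 101) = (-2/7 + (⅐)*7)*(-1 + (-2/7 + (⅐)*7)) - ((1074 - 1123) + 101) = (-2/7 + 1)*(-1 + (-2/7 + 1)) - (-49 + 101) = 5*(-1 + 5/7)/7 - 1*52 = (5/7)*(-2/7) - 52 = -10/49 - 52 = -2558/49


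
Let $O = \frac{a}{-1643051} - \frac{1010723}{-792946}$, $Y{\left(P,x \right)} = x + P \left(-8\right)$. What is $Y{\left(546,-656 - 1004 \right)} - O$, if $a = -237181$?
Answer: $- \frac{1122204695821141}{186121531178} \approx -6029.4$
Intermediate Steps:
$Y{\left(P,x \right)} = x - 8 P$
$O = \frac{264105880157}{186121531178}$ ($O = - \frac{237181}{-1643051} - \frac{1010723}{-792946} = \left(-237181\right) \left(- \frac{1}{1643051}\right) - - \frac{144389}{113278} = \frac{237181}{1643051} + \frac{144389}{113278} = \frac{264105880157}{186121531178} \approx 1.419$)
$Y{\left(546,-656 - 1004 \right)} - O = \left(\left(-656 - 1004\right) - 4368\right) - \frac{264105880157}{186121531178} = \left(-1660 - 4368\right) - \frac{264105880157}{186121531178} = -6028 - \frac{264105880157}{186121531178} = - \frac{1122204695821141}{186121531178}$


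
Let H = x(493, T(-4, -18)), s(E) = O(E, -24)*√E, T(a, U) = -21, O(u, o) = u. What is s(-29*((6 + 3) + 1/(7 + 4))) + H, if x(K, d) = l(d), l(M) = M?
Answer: -21 - 29000*I*√319/121 ≈ -21.0 - 4280.6*I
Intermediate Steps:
s(E) = E^(3/2) (s(E) = E*√E = E^(3/2))
x(K, d) = d
H = -21
s(-29*((6 + 3) + 1/(7 + 4))) + H = (-29*((6 + 3) + 1/(7 + 4)))^(3/2) - 21 = (-29*(9 + 1/11))^(3/2) - 21 = (-29*100/11)^(3/2) - 21 = (-2900/11)^(3/2) - 21 = -29000*I*√319/121 - 21 = -21 - 29000*I*√319/121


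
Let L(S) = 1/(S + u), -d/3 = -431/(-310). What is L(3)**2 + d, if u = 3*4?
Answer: -58123/13950 ≈ -4.1665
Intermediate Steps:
u = 12
d = -1293/310 (d = -(-1293)/(-310) = -(-1293)*(-1)/310 = -3*431/310 = -1293/310 ≈ -4.1710)
L(S) = 1/(12 + S) (L(S) = 1/(S + 12) = 1/(12 + S))
L(3)**2 + d = (1/(12 + 3))**2 - 1293/310 = (1/15)**2 - 1293/310 = 1/225 - 1293/310 = -58123/13950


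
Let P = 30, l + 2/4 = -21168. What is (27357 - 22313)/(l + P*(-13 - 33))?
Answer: -776/3469 ≈ -0.22370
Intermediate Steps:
l = -42337/2 (l = -½ - 21168 = -42337/2 ≈ -21169.)
(27357 - 22313)/(l + P*(-13 - 33)) = (27357 - 22313)/(-42337/2 + 30*(-13 - 33)) = 5044/(-42337/2 + 30*(-46)) = 5044/(-42337/2 - 1380) = 5044/(-45097/2) = 5044*(-2/45097) = -776/3469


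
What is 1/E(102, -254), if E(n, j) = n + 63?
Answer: 1/165 ≈ 0.0060606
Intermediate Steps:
E(n, j) = 63 + n
1/E(102, -254) = 1/(63 + 102) = 1/165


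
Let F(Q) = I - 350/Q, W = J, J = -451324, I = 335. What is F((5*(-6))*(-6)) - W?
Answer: 8129827/18 ≈ 4.5166e+5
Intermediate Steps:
W = -451324
F(Q) = 335 - 350/Q
F((5*(-6))*(-6)) - W = (335 - 350/((5*(-6))*(-6))) - 1*(-451324) = (335 - 350/((-30*(-6)))) + 451324 = (335 - 350/180) + 451324 = (335 - 350*1/180) + 451324 = (335 - 35/18) + 451324 = 5995/18 + 451324 = 8129827/18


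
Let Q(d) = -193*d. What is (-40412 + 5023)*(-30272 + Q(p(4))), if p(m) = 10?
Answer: 1139596578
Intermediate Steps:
(-40412 + 5023)*(-30272 + Q(p(4))) = (-40412 + 5023)*(-30272 - 193*10) = -35389*(-30272 - 1930) = -35389*(-32202) = 1139596578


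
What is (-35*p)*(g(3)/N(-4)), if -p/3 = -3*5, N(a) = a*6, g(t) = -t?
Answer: -1575/8 ≈ -196.88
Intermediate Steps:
N(a) = 6*a
p = 45 (p = -(-9)*5 = -3*(-15) = 45)
(-35*p)*(g(3)/N(-4)) = (-35*45)*((-1*3)/((6*(-4)))) = -(-4725)/(-24) = -(-4725)*(-1)/24 = -1575*⅛ = -1575/8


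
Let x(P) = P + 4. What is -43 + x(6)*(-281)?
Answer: -2853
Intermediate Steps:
x(P) = 4 + P
-43 + x(6)*(-281) = -43 + (4 + 6)*(-281) = -43 + 10*(-281) = -43 - 2810 = -2853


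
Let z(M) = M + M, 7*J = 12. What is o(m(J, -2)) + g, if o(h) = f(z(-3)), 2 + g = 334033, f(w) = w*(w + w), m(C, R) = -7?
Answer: 334103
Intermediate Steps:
J = 12/7 (J = (⅐)*12 = 12/7 ≈ 1.7143)
z(M) = 2*M
f(w) = 2*w² (f(w) = w*(2*w) = 2*w²)
g = 334031 (g = -2 + 334033 = 334031)
o(h) = 72 (o(h) = 2*(2*(-3))² = 2*(-6)² = 2*36 = 72)
o(m(J, -2)) + g = 72 + 334031 = 334103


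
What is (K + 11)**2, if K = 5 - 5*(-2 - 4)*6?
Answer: 38416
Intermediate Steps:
K = 185 (K = 5 - (-30)*6 = 5 - 5*(-36) = 5 + 180 = 185)
(K + 11)**2 = (185 + 11)**2 = 196**2 = 38416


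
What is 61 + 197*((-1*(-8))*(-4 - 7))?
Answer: -17275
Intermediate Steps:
61 + 197*((-1*(-8))*(-4 - 7)) = 61 + 197*(8*(-11)) = 61 + 197*(-88) = 61 - 17336 = -17275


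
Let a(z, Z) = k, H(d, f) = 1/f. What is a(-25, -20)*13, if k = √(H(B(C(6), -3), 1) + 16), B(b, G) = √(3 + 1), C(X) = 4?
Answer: 13*√17 ≈ 53.600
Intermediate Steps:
B(b, G) = 2 (B(b, G) = √4 = 2)
k = √17 (k = √(1/1 + 16) = √(1 + 16) = √17 ≈ 4.1231)
a(z, Z) = √17
a(-25, -20)*13 = √17*13 = 13*√17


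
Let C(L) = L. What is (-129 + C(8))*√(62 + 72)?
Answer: -121*√134 ≈ -1400.7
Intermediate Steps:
(-129 + C(8))*√(62 + 72) = (-129 + 8)*√(62 + 72) = -121*√134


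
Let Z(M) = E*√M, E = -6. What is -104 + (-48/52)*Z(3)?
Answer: -104 + 72*√3/13 ≈ -94.407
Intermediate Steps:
Z(M) = -6*√M
-104 + (-48/52)*Z(3) = -104 + (-48/52)*(-6*√3) = -104 + (-48*1/52)*(-6*√3) = -104 - (-72)*√3/13 = -104 + 72*√3/13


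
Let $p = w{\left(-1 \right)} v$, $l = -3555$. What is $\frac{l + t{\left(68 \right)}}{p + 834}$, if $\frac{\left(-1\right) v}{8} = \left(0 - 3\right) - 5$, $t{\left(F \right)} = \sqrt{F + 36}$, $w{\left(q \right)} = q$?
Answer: $- \frac{711}{154} + \frac{\sqrt{26}}{385} \approx -4.6036$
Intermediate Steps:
$t{\left(F \right)} = \sqrt{36 + F}$
$v = 64$ ($v = - 8 \left(\left(0 - 3\right) - 5\right) = - 8 \left(-3 - 5\right) = \left(-8\right) \left(-8\right) = 64$)
$p = -64$ ($p = \left(-1\right) 64 = -64$)
$\frac{l + t{\left(68 \right)}}{p + 834} = \frac{-3555 + \sqrt{36 + 68}}{-64 + 834} = \frac{-3555 + \sqrt{104}}{770} = \left(-3555 + 2 \sqrt{26}\right) \frac{1}{770} = - \frac{711}{154} + \frac{\sqrt{26}}{385}$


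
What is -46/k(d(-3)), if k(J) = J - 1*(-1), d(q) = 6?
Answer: -46/7 ≈ -6.5714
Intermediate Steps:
k(J) = 1 + J (k(J) = J + 1 = 1 + J)
-46/k(d(-3)) = -46/(1 + 6) = -46/7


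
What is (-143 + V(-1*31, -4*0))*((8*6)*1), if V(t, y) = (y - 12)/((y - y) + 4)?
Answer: -7008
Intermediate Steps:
V(t, y) = -3 + y/4 (V(t, y) = (-12 + y)/(0 + 4) = (-12 + y)/4 = (-12 + y)*(1/4) = -3 + y/4)
(-143 + V(-1*31, -4*0))*((8*6)*1) = (-143 + (-3 + (-4*0)/4))*((8*6)*1) = (-143 + (-3 + (1/4)*0))*(48*1) = (-143 + (-3 + 0))*48 = (-143 - 3)*48 = -146*48 = -7008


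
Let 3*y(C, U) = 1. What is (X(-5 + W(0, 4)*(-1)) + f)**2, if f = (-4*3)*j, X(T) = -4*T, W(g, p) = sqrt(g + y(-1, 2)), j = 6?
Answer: 8128/3 - 416*sqrt(3)/3 ≈ 2469.2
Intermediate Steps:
y(C, U) = 1/3 (y(C, U) = (1/3)*1 = 1/3)
W(g, p) = sqrt(1/3 + g) (W(g, p) = sqrt(g + 1/3) = sqrt(1/3 + g))
f = -72 (f = -4*3*6 = -12*6 = -72)
(X(-5 + W(0, 4)*(-1)) + f)**2 = (-4*(-5 + (sqrt(3 + 9*0)/3)*(-1)) - 72)**2 = (-4*(-5 + (sqrt(3 + 0)/3)*(-1)) - 72)**2 = (-4*(-5 + (sqrt(3)/3)*(-1)) - 72)**2 = (-4*(-5 - sqrt(3)/3) - 72)**2 = ((20 + 4*sqrt(3)/3) - 72)**2 = (-52 + 4*sqrt(3)/3)**2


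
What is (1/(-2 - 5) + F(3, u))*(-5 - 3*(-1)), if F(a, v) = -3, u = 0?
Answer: 44/7 ≈ 6.2857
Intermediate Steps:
(1/(-2 - 5) + F(3, u))*(-5 - 3*(-1)) = (1/(-2 - 5) - 3)*(-5 - 3*(-1)) = (1/(-7) - 3)*(-5 + 3) = (-⅐ - 3)*(-2) = -22/7*(-2) = 44/7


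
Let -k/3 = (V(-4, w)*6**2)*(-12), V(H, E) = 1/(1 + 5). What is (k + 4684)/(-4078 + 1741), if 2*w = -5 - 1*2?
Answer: -4900/2337 ≈ -2.0967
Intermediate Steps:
w = -7/2 (w = (-5 - 1*2)/2 = (-5 - 2)/2 = (1/2)*(-7) = -7/2 ≈ -3.5000)
V(H, E) = 1/6
k = 216 (k = -3*(1/6)*6**2*(-12) = -3*(1/6)*36*(-12) = -18*(-12) = -3*(-72) = 216)
(k + 4684)/(-4078 + 1741) = (216 + 4684)/(-4078 + 1741) = 4900/(-2337) = 4900*(-1/2337) = -4900/2337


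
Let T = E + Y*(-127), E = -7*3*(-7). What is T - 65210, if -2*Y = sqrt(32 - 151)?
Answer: -65063 + 127*I*sqrt(119)/2 ≈ -65063.0 + 692.7*I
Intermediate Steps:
E = 147 (E = -21*(-7) = 147)
Y = -I*sqrt(119)/2 (Y = -sqrt(32 - 151)/2 = -I*sqrt(119)/2 ≈ -5.4544*I)
T = 147 + 127*I*sqrt(119)/2 (T = 147 - I*sqrt(119)/2*(-127) = 147 + 127*I*sqrt(119)/2 ≈ 147.0 + 692.7*I)
T - 65210 = (147 + 127*I*sqrt(119)/2) - 65210 = -65063 + 127*I*sqrt(119)/2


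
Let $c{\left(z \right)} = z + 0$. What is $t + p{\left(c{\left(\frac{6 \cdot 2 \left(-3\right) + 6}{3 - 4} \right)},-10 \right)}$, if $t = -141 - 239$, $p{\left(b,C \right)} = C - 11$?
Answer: $-401$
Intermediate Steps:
$c{\left(z \right)} = z$
$p{\left(b,C \right)} = -11 + C$
$t = -380$ ($t = -141 - 239 = -380$)
$t + p{\left(c{\left(\frac{6 \cdot 2 \left(-3\right) + 6}{3 - 4} \right)},-10 \right)} = -380 - 21 = -401$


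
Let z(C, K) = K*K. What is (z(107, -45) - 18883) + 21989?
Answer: 5131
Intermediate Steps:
z(C, K) = K²
(z(107, -45) - 18883) + 21989 = ((-45)² - 18883) + 21989 = (2025 - 18883) + 21989 = -16858 + 21989 = 5131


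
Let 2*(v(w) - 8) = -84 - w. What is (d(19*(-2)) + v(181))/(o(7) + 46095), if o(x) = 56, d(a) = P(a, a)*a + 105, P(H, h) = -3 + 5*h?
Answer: 14629/92302 ≈ 0.15849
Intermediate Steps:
d(a) = 105 + a*(-3 + 5*a) (d(a) = (-3 + 5*a)*a + 105 = a*(-3 + 5*a) + 105 = 105 + a*(-3 + 5*a))
v(w) = -34 - w/2 (v(w) = 8 + (-84 - w)/2 = 8 + (-42 - w/2) = -34 - w/2)
(d(19*(-2)) + v(181))/(o(7) + 46095) = ((105 + (19*(-2))*(-3 + 5*(19*(-2)))) + (-34 - ½*181))/(56 + 46095) = ((105 - 38*(-3 + 5*(-38))) + (-34 - 181/2))/46151 = ((105 - 38*(-3 - 190)) - 249/2)*(1/46151) = ((105 - 38*(-193)) - 249/2)*(1/46151) = ((105 + 7334) - 249/2)*(1/46151) = (7439 - 249/2)*(1/46151) = (14629/2)*(1/46151) = 14629/92302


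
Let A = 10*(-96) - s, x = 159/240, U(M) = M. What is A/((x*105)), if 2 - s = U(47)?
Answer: -4880/371 ≈ -13.154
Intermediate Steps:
s = -45 (s = 2 - 1*47 = 2 - 47 = -45)
x = 53/80 (x = 159*(1/240) = 53/80 ≈ 0.66250)
A = -915 (A = 10*(-96) - 1*(-45) = -960 + 45 = -915)
A/((x*105)) = -915/((53/80)*105) = -915/1113/16 = -915*16/1113 = -4880/371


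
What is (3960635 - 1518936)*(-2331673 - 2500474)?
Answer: -11798648497753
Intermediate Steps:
(3960635 - 1518936)*(-2331673 - 2500474) = 2441699*(-4832147) = -11798648497753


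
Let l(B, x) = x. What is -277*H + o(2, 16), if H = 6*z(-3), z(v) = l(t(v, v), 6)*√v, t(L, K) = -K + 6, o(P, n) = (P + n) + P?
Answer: 20 - 9972*I*√3 ≈ 20.0 - 17272.0*I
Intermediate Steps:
o(P, n) = n + 2*P
t(L, K) = 6 - K
z(v) = 6*√v
H = 36*I*√3 (H = 6*(6*√(-3)) = 6*(6*(I*√3)) = 6*(6*I*√3) = 36*I*√3 ≈ 62.354*I)
-277*H + o(2, 16) = -9972*I*√3 + (16 + 2*2) = -9972*I*√3 + (16 + 4) = -9972*I*√3 + 20 = 20 - 9972*I*√3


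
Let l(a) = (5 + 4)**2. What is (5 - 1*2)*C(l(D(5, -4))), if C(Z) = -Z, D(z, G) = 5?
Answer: -243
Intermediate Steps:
l(a) = 81 (l(a) = 9**2 = 81)
(5 - 1*2)*C(l(D(5, -4))) = (5 - 1*2)*(-1*81) = (5 - 2)*(-81) = 3*(-81) = -243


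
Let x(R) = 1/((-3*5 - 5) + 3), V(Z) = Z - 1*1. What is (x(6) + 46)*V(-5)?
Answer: -4686/17 ≈ -275.65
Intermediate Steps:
V(Z) = -1 + Z (V(Z) = Z - 1 = -1 + Z)
x(R) = -1/17 (x(R) = 1/((-15 - 5) + 3) = 1/(-20 + 3) = 1/(-17) = -1/17)
(x(6) + 46)*V(-5) = (-1/17 + 46)*(-1 - 5) = (781/17)*(-6) = -4686/17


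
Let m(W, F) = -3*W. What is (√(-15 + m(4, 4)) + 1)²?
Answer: -26 + 6*I*√3 ≈ -26.0 + 10.392*I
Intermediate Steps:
(√(-15 + m(4, 4)) + 1)² = (√(-15 - 3*4) + 1)² = (√(-15 - 12) + 1)² = (√(-27) + 1)² = (3*I*√3 + 1)² = (1 + 3*I*√3)²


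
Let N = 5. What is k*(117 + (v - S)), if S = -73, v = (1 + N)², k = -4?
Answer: -904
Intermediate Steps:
v = 36 (v = (1 + 5)² = 6² = 36)
k*(117 + (v - S)) = -4*(117 + (36 - 1*(-73))) = -4*(117 + (36 + 73)) = -4*(117 + 109) = -4*226 = -904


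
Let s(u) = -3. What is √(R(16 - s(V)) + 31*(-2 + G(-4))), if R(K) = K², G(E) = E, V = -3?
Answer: 5*√7 ≈ 13.229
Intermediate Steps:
√(R(16 - s(V)) + 31*(-2 + G(-4))) = √((16 - 1*(-3))² + 31*(-2 - 4)) = √((16 + 3)² + 31*(-6)) = √(19² - 186) = √(361 - 186) = √175 = 5*√7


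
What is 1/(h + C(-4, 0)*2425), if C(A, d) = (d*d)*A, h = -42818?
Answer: -1/42818 ≈ -2.3355e-5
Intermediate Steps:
C(A, d) = A*d² (C(A, d) = d²*A = A*d²)
1/(h + C(-4, 0)*2425) = 1/(-42818 - 4*0²*2425) = 1/(-42818 - 4*0*2425) = 1/(-42818 + 0*2425) = 1/(-42818 + 0) = 1/(-42818) = -1/42818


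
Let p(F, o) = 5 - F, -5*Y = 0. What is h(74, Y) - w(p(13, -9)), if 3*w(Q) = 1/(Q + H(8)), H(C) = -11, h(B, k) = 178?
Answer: 10147/57 ≈ 178.02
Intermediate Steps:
Y = 0 (Y = -⅕*0 = 0)
w(Q) = 1/(3*(-11 + Q)) (w(Q) = 1/(3*(Q - 11)) = 1/(3*(-11 + Q)))
h(74, Y) - w(p(13, -9)) = 178 - 1/(3*(-11 + (5 - 1*13))) = 178 - 1/(3*(-11 + (5 - 13))) = 178 - 1/(3*(-11 - 8)) = 178 - 1/(3*(-19)) = 178 - (-1)/(3*19) = 178 - 1*(-1/57) = 178 + 1/57 = 10147/57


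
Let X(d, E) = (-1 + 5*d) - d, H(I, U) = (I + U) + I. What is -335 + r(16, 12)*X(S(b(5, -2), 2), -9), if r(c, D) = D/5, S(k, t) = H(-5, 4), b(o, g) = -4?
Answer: -395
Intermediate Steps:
H(I, U) = U + 2*I
S(k, t) = -6 (S(k, t) = 4 + 2*(-5) = 4 - 10 = -6)
r(c, D) = D/5 (r(c, D) = D*(⅕) = D/5)
X(d, E) = -1 + 4*d
-335 + r(16, 12)*X(S(b(5, -2), 2), -9) = -335 + ((⅕)*12)*(-1 + 4*(-6)) = -335 + 12*(-1 - 24)/5 = -335 + (12/5)*(-25) = -335 - 60 = -395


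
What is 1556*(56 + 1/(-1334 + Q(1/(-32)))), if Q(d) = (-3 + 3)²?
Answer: 58118934/667 ≈ 87135.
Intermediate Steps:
Q(d) = 0 (Q(d) = 0² = 0)
1556*(56 + 1/(-1334 + Q(1/(-32)))) = 1556*(56 + 1/(-1334 + 0)) = 1556*(56 + 1/(-1334)) = 1556*(56 - 1/1334) = 1556*(74703/1334) = 58118934/667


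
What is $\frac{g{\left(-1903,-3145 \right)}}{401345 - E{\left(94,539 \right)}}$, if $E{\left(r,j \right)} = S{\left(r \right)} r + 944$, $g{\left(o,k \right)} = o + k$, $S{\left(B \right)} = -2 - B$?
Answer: $- \frac{5048}{409425} \approx -0.012329$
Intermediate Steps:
$g{\left(o,k \right)} = k + o$
$E{\left(r,j \right)} = 944 + r \left(-2 - r\right)$ ($E{\left(r,j \right)} = \left(-2 - r\right) r + 944 = r \left(-2 - r\right) + 944 = 944 + r \left(-2 - r\right)$)
$\frac{g{\left(-1903,-3145 \right)}}{401345 - E{\left(94,539 \right)}} = \frac{-3145 - 1903}{401345 - \left(944 - 94 \left(2 + 94\right)\right)} = - \frac{5048}{401345 - \left(944 - 94 \cdot 96\right)} = - \frac{5048}{401345 - \left(944 - 9024\right)} = - \frac{5048}{401345 - -8080} = - \frac{5048}{401345 + 8080} = - \frac{5048}{409425}$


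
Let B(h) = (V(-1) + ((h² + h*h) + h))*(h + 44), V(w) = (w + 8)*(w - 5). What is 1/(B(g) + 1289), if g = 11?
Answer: 1/12894 ≈ 7.7555e-5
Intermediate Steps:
V(w) = (-5 + w)*(8 + w) (V(w) = (8 + w)*(-5 + w) = (-5 + w)*(8 + w))
B(h) = (44 + h)*(-42 + h + 2*h²) (B(h) = ((-40 + (-1)² + 3*(-1)) + ((h² + h*h) + h))*(h + 44) = ((-40 + 1 - 3) + ((h² + h²) + h))*(44 + h) = (-42 + (2*h² + h))*(44 + h) = (-42 + (h + 2*h²))*(44 + h) = (-42 + h + 2*h²)*(44 + h) = (44 + h)*(-42 + h + 2*h²))
1/(B(g) + 1289) = 1/((-1848 + 2*11 + 2*11³ + 89*11²) + 1289) = 1/((-1848 + 22 + 2*1331 + 89*121) + 1289) = 1/((-1848 + 22 + 2662 + 10769) + 1289) = 1/(11605 + 1289) = 1/12894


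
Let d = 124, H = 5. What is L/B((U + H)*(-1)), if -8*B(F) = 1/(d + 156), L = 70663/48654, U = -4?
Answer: -79142560/24327 ≈ -3253.3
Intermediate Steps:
L = 70663/48654 (L = 70663*(1/48654) = 70663/48654 ≈ 1.4524)
B(F) = -1/2240 (B(F) = -1/(8*(124 + 156)) = -⅛/280 = -⅛*1/280 = -1/2240)
L/B((U + H)*(-1)) = 70663/(48654*(-1/2240)) = (70663/48654)*(-2240) = -79142560/24327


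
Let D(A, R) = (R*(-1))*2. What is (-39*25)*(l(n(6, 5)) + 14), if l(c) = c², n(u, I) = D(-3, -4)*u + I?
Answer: -2752425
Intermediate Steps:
D(A, R) = -2*R (D(A, R) = -R*2 = -2*R)
n(u, I) = I + 8*u (n(u, I) = (-2*(-4))*u + I = 8*u + I = I + 8*u)
(-39*25)*(l(n(6, 5)) + 14) = (-39*25)*((5 + 8*6)² + 14) = -975*((5 + 48)² + 14) = -975*(53² + 14) = -975*(2809 + 14) = -975*2823 = -2752425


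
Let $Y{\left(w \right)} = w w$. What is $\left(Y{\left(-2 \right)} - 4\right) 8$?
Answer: $0$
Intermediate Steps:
$Y{\left(w \right)} = w^{2}$
$\left(Y{\left(-2 \right)} - 4\right) 8 = \left(\left(-2\right)^{2} - 4\right) 8 = \left(4 - 4\right) 8 = 0 \cdot 8 = 0$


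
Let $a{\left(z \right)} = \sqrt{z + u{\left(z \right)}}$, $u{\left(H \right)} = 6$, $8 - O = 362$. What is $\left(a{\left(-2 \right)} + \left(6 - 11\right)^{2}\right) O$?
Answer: $-9558$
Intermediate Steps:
$O = -354$ ($O = 8 - 362 = -354$)
$a{\left(z \right)} = \sqrt{6 + z}$ ($a{\left(z \right)} = \sqrt{z + 6} = \sqrt{6 + z}$)
$\left(a{\left(-2 \right)} + \left(6 - 11\right)^{2}\right) O = \left(\sqrt{6 - 2} + \left(6 - 11\right)^{2}\right) \left(-354\right) = \left(\sqrt{4} + \left(-5\right)^{2}\right) \left(-354\right) = \left(2 + 25\right) \left(-354\right) = 27 \left(-354\right) = -9558$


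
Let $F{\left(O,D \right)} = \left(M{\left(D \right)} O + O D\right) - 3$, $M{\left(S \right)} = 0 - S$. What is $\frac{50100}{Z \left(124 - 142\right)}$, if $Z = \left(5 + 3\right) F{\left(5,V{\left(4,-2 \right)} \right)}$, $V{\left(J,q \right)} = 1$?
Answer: $\frac{4175}{36} \approx 115.97$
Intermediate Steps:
$M{\left(S \right)} = - S$
$F{\left(O,D \right)} = -3$ ($F{\left(O,D \right)} = \left(- D O + O D\right) - 3 = \left(- D O + D O\right) - 3 = 0 - 3 = -3$)
$Z = -24$ ($Z = \left(5 + 3\right) \left(-3\right) = 8 \left(-3\right) = -24$)
$\frac{50100}{Z \left(124 - 142\right)} = \frac{50100}{\left(-24\right) \left(124 - 142\right)} = \frac{50100}{\left(-24\right) \left(-18\right)} = \frac{50100}{432} = 50100 \cdot \frac{1}{432} = \frac{4175}{36}$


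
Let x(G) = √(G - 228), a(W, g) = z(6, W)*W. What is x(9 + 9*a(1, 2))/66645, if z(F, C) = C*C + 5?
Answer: I*√165/66645 ≈ 0.00019274*I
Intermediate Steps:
z(F, C) = 5 + C² (z(F, C) = C² + 5 = 5 + C²)
a(W, g) = W*(5 + W²) (a(W, g) = (5 + W²)*W = W*(5 + W²))
x(G) = √(-228 + G)
x(9 + 9*a(1, 2))/66645 = √(-228 + (9 + 9*(1*(5 + 1²))))/66645 = √(-228 + (9 + 9*(1*(5 + 1))))*(1/66645) = √(-228 + (9 + 9*(1*6)))*(1/66645) = √(-228 + (9 + 9*6))*(1/66645) = √(-228 + (9 + 54))*(1/66645) = √(-228 + 63)*(1/66645) = √(-165)*(1/66645) = (I*√165)*(1/66645) = I*√165/66645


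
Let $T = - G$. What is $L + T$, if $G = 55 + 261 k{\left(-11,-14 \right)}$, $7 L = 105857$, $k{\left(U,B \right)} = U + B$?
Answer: $\frac{151147}{7} \approx 21592.0$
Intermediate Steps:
$k{\left(U,B \right)} = B + U$
$L = \frac{105857}{7}$ ($L = \frac{1}{7} \cdot 105857 = \frac{105857}{7} \approx 15122.0$)
$G = -6470$ ($G = 55 + 261 \left(-14 - 11\right) = 55 + 261 \left(-25\right) = 55 - 6525 = -6470$)
$T = 6470$ ($T = \left(-1\right) \left(-6470\right) = 6470$)
$L + T = \frac{105857}{7} + 6470 = \frac{151147}{7}$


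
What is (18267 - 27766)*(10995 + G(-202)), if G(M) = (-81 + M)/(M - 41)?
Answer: -25381973932/243 ≈ -1.0445e+8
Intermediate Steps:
G(M) = (-81 + M)/(-41 + M)
(18267 - 27766)*(10995 + G(-202)) = (18267 - 27766)*(10995 + (-81 - 202)/(-41 - 202)) = -9499*(10995 - 283/(-243)) = -9499*(10995 - 1/243*(-283)) = -9499*(10995 + 283/243) = -9499*2672068/243 = -25381973932/243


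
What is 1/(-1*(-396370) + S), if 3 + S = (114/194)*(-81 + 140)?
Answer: 97/38450962 ≈ 2.5227e-6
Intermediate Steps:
S = 3072/97 (S = -3 + (114/194)*(-81 + 140) = -3 + (114*(1/194))*59 = -3 + (57/97)*59 = -3 + 3363/97 = 3072/97 ≈ 31.670)
1/(-1*(-396370) + S) = 1/(-1*(-396370) + 3072/97) = 1/(396370 + 3072/97) = 1/(38450962/97) = 97/38450962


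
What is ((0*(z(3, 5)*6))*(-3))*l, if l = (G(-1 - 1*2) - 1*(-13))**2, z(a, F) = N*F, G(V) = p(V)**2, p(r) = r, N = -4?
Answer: 0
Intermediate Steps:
G(V) = V**2
z(a, F) = -4*F
l = 484 (l = ((-1 - 1*2)**2 - 1*(-13))**2 = ((-1 - 2)**2 + 13)**2 = ((-3)**2 + 13)**2 = (9 + 13)**2 = 22**2 = 484)
((0*(z(3, 5)*6))*(-3))*l = ((0*(-4*5*6))*(-3))*484 = ((0*(-20*6))*(-3))*484 = ((0*(-120))*(-3))*484 = (0*(-3))*484 = 0*484 = 0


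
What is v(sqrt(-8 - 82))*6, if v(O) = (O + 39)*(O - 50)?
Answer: -12240 - 198*I*sqrt(10) ≈ -12240.0 - 626.13*I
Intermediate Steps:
v(O) = (-50 + O)*(39 + O) (v(O) = (39 + O)*(-50 + O) = (-50 + O)*(39 + O))
v(sqrt(-8 - 82))*6 = (-1950 + (sqrt(-8 - 82))**2 - 11*sqrt(-8 - 82))*6 = (-1950 + (sqrt(-90))**2 - 33*I*sqrt(10))*6 = (-1950 + (3*I*sqrt(10))**2 - 33*I*sqrt(10))*6 = (-1950 - 90 - 33*I*sqrt(10))*6 = (-2040 - 33*I*sqrt(10))*6 = -12240 - 198*I*sqrt(10)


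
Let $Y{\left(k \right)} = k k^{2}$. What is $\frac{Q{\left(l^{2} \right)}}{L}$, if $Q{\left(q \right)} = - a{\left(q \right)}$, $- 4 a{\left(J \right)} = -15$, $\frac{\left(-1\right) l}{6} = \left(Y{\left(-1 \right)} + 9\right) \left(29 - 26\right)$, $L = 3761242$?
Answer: $- \frac{15}{15044968} \approx -9.9701 \cdot 10^{-7}$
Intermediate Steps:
$Y{\left(k \right)} = k^{3}$
$l = -144$ ($l = - 6 \left(\left(-1\right)^{3} + 9\right) \left(29 - 26\right) = - 6 \left(-1 + 9\right) 3 = - 6 \cdot 8 \cdot 3 = \left(-6\right) 24 = -144$)
$a{\left(J \right)} = \frac{15}{4}$ ($a{\left(J \right)} = \left(- \frac{1}{4}\right) \left(-15\right) = \frac{15}{4}$)
$Q{\left(q \right)} = - \frac{15}{4}$ ($Q{\left(q \right)} = \left(-1\right) \frac{15}{4} = - \frac{15}{4}$)
$\frac{Q{\left(l^{2} \right)}}{L} = - \frac{15}{4 \cdot 3761242} = \left(- \frac{15}{4}\right) \frac{1}{3761242} = - \frac{15}{15044968}$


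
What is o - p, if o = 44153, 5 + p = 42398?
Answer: 1760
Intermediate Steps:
p = 42393 (p = -5 + 42398 = 42393)
o - p = 44153 - 1*42393 = 44153 - 42393 = 1760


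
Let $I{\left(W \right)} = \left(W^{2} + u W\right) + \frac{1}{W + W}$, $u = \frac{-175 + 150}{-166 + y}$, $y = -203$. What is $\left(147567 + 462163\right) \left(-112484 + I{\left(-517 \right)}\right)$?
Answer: $\frac{1636622402750365}{17343} \approx 9.4368 \cdot 10^{10}$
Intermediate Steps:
$u = \frac{25}{369}$ ($u = \frac{-175 + 150}{-166 - 203} = - \frac{25}{-369} = \left(-25\right) \left(- \frac{1}{369}\right) = \frac{25}{369} \approx 0.067751$)
$I{\left(W \right)} = W^{2} + \frac{1}{2 W} + \frac{25 W}{369}$ ($I{\left(W \right)} = \left(W^{2} + \frac{25 W}{369}\right) + \frac{1}{W + W} = \left(W^{2} + \frac{25 W}{369}\right) + \frac{1}{2 W} = W^{2} + \frac{1}{2 W} + \frac{25 W}{369}$)
$\left(147567 + 462163\right) \left(-112484 + I{\left(-517 \right)}\right) = \left(147567 + 462163\right) \left(-112484 + \left(\left(-517\right)^{2} + \frac{1}{2 \left(-517\right)} + \frac{25}{369} \left(-517\right)\right)\right) = 609730 \left(-112484 + \left(267289 + \frac{1}{2} \left(- \frac{1}{517}\right) - \frac{12925}{369}\right)\right) = 609730 \left(-112484 - - \frac{101969683975}{381546}\right) = 609730 \left(-112484 + \frac{101969683975}{381546}\right) = 609730 \cdot \frac{59051863711}{381546} = \frac{1636622402750365}{17343}$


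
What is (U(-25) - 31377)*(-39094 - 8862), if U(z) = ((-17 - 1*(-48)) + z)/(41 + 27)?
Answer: 25580090070/17 ≈ 1.5047e+9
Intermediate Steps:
U(z) = 31/68 + z/68 (U(z) = ((-17 + 48) + z)/68 = (31 + z)*(1/68) = 31/68 + z/68)
(U(-25) - 31377)*(-39094 - 8862) = ((31/68 + (1/68)*(-25)) - 31377)*(-39094 - 8862) = ((31/68 - 25/68) - 31377)*(-47956) = (3/34 - 31377)*(-47956) = -1066815/34*(-47956) = 25580090070/17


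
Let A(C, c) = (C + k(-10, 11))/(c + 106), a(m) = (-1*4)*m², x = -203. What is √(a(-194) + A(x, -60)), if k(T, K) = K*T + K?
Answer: I*√79641249/23 ≈ 388.01*I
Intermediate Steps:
a(m) = -4*m²
k(T, K) = K + K*T
A(C, c) = (-99 + C)/(106 + c) (A(C, c) = (C + 11*(1 - 10))/(c + 106) = (C + 11*(-9))/(106 + c) = (C - 99)/(106 + c) = (-99 + C)/(106 + c))
√(a(-194) + A(x, -60)) = √(-4*(-194)² + (-99 - 203)/(106 - 60)) = √(-4*37636 - 302/46) = √(-150544 + (1/46)*(-302)) = √(-150544 - 151/23) = √(-3462663/23) = I*√79641249/23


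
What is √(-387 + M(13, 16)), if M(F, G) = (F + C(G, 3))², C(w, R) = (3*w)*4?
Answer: √41638 ≈ 204.05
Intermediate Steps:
C(w, R) = 12*w
M(F, G) = (F + 12*G)²
√(-387 + M(13, 16)) = √(-387 + (13 + 12*16)²) = √(-387 + (13 + 192)²) = √(-387 + 205²) = √(-387 + 42025) = √41638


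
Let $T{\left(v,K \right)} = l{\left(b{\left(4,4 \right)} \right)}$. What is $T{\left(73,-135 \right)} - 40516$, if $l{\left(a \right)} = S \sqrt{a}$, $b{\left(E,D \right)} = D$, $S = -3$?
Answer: $-40522$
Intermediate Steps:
$l{\left(a \right)} = - 3 \sqrt{a}$
$T{\left(v,K \right)} = -6$ ($T{\left(v,K \right)} = - 3 \sqrt{4} = \left(-3\right) 2 = -6$)
$T{\left(73,-135 \right)} - 40516 = -6 - 40516 = -40522$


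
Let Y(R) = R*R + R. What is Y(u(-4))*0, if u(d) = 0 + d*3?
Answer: 0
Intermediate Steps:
u(d) = 3*d (u(d) = 0 + 3*d = 3*d)
Y(R) = R + R² (Y(R) = R² + R = R + R²)
Y(u(-4))*0 = ((3*(-4))*(1 + 3*(-4)))*0 = -12*(1 - 12)*0 = -12*(-11)*0 = 132*0 = 0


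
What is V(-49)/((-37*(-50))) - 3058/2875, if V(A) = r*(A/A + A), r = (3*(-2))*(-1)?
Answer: -129706/106375 ≈ -1.2193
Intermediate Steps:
r = 6 (r = -6*(-1) = 6)
V(A) = 6 + 6*A (V(A) = 6*(A/A + A) = 6*(1 + A) = 6 + 6*A)
V(-49)/((-37*(-50))) - 3058/2875 = (6 + 6*(-49))/((-37*(-50))) - 3058/2875 = (6 - 294)/1850 - 3058*1/2875 = -288*1/1850 - 3058/2875 = -144/925 - 3058/2875 = -129706/106375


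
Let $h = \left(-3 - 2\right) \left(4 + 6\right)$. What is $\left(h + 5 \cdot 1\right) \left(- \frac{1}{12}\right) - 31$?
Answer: $- \frac{109}{4} \approx -27.25$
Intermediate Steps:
$h = -50$ ($h = \left(-5\right) 10 = -50$)
$\left(h + 5 \cdot 1\right) \left(- \frac{1}{12}\right) - 31 = \left(-50 + 5 \cdot 1\right) \left(- \frac{1}{12}\right) - 31 = \left(-50 + 5\right) \left(\left(-1\right) \frac{1}{12}\right) - 31 = \left(-45\right) \left(- \frac{1}{12}\right) - 31 = \frac{15}{4} - 31 = - \frac{109}{4}$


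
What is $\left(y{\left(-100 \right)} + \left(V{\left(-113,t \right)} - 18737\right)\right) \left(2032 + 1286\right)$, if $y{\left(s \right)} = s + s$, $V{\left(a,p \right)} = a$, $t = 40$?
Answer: $-63207900$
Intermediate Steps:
$y{\left(s \right)} = 2 s$
$\left(y{\left(-100 \right)} + \left(V{\left(-113,t \right)} - 18737\right)\right) \left(2032 + 1286\right) = \left(2 \left(-100\right) - 18850\right) \left(2032 + 1286\right) = \left(-200 - 18850\right) 3318 = \left(-19050\right) 3318 = -63207900$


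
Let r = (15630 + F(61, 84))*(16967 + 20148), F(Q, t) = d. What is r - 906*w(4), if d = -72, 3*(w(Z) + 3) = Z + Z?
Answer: 577435472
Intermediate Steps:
w(Z) = -3 + 2*Z/3 (w(Z) = -3 + (Z + Z)/3 = -3 + (2*Z)/3 = -3 + 2*Z/3)
F(Q, t) = -72
r = 577435170 (r = (15630 - 72)*(16967 + 20148) = 15558*37115 = 577435170)
r - 906*w(4) = 577435170 - 906*(-3 + (⅔)*4) = 577435170 - 906*(-3 + 8/3) = 577435170 - 906*(-1)/3 = 577435170 - 1*(-302) = 577435170 + 302 = 577435472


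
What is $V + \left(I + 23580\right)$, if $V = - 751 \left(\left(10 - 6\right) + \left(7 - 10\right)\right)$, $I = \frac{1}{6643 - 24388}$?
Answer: $\frac{405100604}{17745} \approx 22829.0$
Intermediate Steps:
$I = - \frac{1}{17745}$ ($I = \frac{1}{-17745} = - \frac{1}{17745} \approx -5.6354 \cdot 10^{-5}$)
$V = -751$ ($V = - 751 \left(4 + \left(7 - 10\right)\right) = - 751 \left(4 - 3\right) = \left(-751\right) 1 = -751$)
$V + \left(I + 23580\right) = -751 + \left(- \frac{1}{17745} + 23580\right) = -751 + \frac{418427099}{17745} = \frac{405100604}{17745}$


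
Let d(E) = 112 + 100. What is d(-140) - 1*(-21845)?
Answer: 22057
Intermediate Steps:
d(E) = 212
d(-140) - 1*(-21845) = 212 - 1*(-21845) = 212 + 21845 = 22057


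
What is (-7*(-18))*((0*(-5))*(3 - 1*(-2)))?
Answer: 0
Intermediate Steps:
(-7*(-18))*((0*(-5))*(3 - 1*(-2))) = 126*(0*(3 + 2)) = 126*(0*5) = 126*0 = 0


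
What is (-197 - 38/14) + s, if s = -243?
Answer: -3099/7 ≈ -442.71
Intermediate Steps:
(-197 - 38/14) + s = (-197 - 38/14) - 243 = (-197 - 38*1/14) - 243 = (-197 - 19/7) - 243 = -1398/7 - 243 = -3099/7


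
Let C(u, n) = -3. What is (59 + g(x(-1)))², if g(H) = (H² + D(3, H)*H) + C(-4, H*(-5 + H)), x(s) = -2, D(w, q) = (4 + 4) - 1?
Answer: 2116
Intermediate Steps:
D(w, q) = 7 (D(w, q) = 8 - 1 = 7)
g(H) = -3 + H² + 7*H (g(H) = (H² + 7*H) - 3 = -3 + H² + 7*H)
(59 + g(x(-1)))² = (59 + (-3 + (-2)² + 7*(-2)))² = (59 + (-3 + 4 - 14))² = (59 - 13)² = 46² = 2116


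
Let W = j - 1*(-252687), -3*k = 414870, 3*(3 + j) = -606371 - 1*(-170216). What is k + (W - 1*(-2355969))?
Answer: 2324978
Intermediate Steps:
j = -145388 (j = -3 + (-606371 - 1*(-170216))/3 = -3 + (-606371 + 170216)/3 = -3 + (1/3)*(-436155) = -3 - 145385 = -145388)
k = -138290 (k = -1/3*414870 = -138290)
W = 107299 (W = -145388 - 1*(-252687) = -145388 + 252687 = 107299)
k + (W - 1*(-2355969)) = -138290 + (107299 - 1*(-2355969)) = -138290 + (107299 + 2355969) = -138290 + 2463268 = 2324978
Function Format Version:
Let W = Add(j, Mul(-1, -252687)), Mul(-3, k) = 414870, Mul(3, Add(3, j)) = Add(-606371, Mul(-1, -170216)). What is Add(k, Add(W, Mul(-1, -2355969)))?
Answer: 2324978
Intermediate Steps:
j = -145388 (j = Add(-3, Mul(Rational(1, 3), Add(-606371, Mul(-1, -170216)))) = Add(-3, Mul(Rational(1, 3), Add(-606371, 170216))) = Add(-3, Mul(Rational(1, 3), -436155)) = Add(-3, -145385) = -145388)
k = -138290 (k = Mul(Rational(-1, 3), 414870) = -138290)
W = 107299 (W = Add(-145388, Mul(-1, -252687)) = Add(-145388, 252687) = 107299)
Add(k, Add(W, Mul(-1, -2355969))) = Add(-138290, Add(107299, Mul(-1, -2355969))) = Add(-138290, Add(107299, 2355969)) = Add(-138290, 2463268) = 2324978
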